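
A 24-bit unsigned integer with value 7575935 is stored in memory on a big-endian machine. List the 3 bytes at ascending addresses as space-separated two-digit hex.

73 99 7F

7575935 in hexadecimal, padded to 24 bits, is 0x73997F.
Split into bytes (most-significant first): 73 99 7F.
Big-endian stores the most-significant byte at the lowest address.
So the memory order matches the most-significant-first order: 73 99 7F.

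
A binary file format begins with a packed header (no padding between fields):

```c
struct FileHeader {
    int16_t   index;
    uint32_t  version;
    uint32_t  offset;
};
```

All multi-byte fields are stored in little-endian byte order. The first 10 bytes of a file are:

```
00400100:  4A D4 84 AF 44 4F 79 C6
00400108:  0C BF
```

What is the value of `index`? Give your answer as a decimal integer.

-11190

`index` is the first field, at byte offset 0, occupying 2 bytes.
Bytes at offsets 0..1: 4A D4.
In little-endian order the low byte comes first in memory.
Reassemble most-significant byte first: D4 4A → 0xD44A.
Top bit is set, so as a signed 16-bit value this is 0xD44A − 2^16 = -11190.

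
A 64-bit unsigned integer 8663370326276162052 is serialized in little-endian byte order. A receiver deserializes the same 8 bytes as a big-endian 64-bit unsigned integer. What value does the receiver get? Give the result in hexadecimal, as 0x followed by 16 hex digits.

0x04C2594769793A78

8663370326276162052 in 64-bit hexadecimal is 0x783A79694759C204.
Stored little-endian, the bytes at ascending addresses are 04 C2 59 47 69 79 3A 78.
Read back as big-endian, the last byte is least significant, giving 0x04C2594769793A78.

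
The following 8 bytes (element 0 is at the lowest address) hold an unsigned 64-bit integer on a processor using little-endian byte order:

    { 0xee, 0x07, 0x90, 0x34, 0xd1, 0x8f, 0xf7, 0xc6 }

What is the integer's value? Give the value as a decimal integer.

14337086067450054638

In little-endian order the low byte comes first in memory.
Reassemble most-significant byte first: C6 F7 8F D1 34 90 07 EE → 0xC6F78FD1349007EE.
0xC6F78FD1349007EE = 14337086067450054638.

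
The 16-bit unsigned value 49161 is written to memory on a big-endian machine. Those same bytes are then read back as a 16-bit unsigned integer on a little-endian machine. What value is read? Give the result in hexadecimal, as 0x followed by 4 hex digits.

0x09C0

49161 in 16-bit hexadecimal is 0xC009.
Stored big-endian, the bytes at ascending addresses are C0 09.
Read back as little-endian, the first byte is least significant, giving 0x09C0.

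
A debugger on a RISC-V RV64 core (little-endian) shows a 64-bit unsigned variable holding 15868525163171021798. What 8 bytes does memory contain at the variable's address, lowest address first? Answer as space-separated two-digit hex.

E6 03 28 94 8F 53 38 DC

15868525163171021798 in hexadecimal, padded to 64 bits, is 0xDC38538F942803E6.
Split into bytes (most-significant first): DC 38 53 8F 94 28 03 E6.
In little-endian order the low byte comes first in memory.
So at ascending addresses the bytes are E6 03 28 94 8F 53 38 DC.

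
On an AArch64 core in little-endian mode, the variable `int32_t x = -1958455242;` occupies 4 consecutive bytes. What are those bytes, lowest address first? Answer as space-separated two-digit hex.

36 58 44 8B

Two's complement of -1958455242 in 32 bits: 1958455242 = 0x74BBA7CA; invert → 0x8B445835; add 1 → 0x8B445836.
Split into bytes (most-significant first): 8B 44 58 36.
Little-endian stores the least-significant byte at the lowest address.
So at ascending addresses the bytes are 36 58 44 8B.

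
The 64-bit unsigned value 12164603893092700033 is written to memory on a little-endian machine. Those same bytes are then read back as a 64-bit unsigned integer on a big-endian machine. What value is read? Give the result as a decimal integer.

12164603893092700033 in 64-bit hexadecimal is 0xA8D15ACA391FCF81.
Stored little-endian, the bytes at ascending addresses are 81 CF 1F 39 CA 5A D1 A8.
Read back as big-endian, the last byte is least significant, giving 0x81CF1F39CA5AD1A8.
0x81CF1F39CA5AD1A8 = 9353729284140356008.

9353729284140356008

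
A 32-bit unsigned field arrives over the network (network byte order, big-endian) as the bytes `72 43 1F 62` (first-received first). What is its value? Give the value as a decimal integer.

1917001570

Big-endian stores the most-significant byte at the lowest address.
The bytes are already most-significant first: 0x72431F62.
0x72431F62 = 1917001570.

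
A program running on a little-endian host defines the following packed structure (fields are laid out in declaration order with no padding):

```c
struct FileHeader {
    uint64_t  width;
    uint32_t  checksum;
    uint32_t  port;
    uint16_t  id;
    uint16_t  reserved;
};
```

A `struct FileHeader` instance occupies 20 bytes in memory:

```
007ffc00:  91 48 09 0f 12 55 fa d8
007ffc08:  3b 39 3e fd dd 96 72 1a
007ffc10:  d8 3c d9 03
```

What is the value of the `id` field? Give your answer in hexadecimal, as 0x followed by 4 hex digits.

`id` follows `width` (8 B), `checksum` (4 B), `port` (4 B), so it starts at offset 8 + 4 + 4 = 16 and occupies 2 bytes.
Bytes at offsets 16..17: D8 3C.
In little-endian order the low byte comes first in memory.
Reassemble most-significant byte first: 3C D8 → 0x3CD8.

0x3CD8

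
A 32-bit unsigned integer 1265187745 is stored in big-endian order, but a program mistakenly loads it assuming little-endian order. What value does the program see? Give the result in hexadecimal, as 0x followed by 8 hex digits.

1265187745 in 32-bit hexadecimal is 0x4B693BA1.
Stored big-endian, the bytes at ascending addresses are 4B 69 3B A1.
Read back as little-endian, the first byte is least significant, giving 0xA13B694B.

0xA13B694B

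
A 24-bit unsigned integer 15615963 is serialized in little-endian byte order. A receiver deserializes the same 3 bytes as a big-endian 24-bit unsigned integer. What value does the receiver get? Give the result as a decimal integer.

15615963 in 24-bit hexadecimal is 0xEE47DB.
Stored little-endian, the bytes at ascending addresses are DB 47 EE.
Read back as big-endian, the last byte is least significant, giving 0xDB47EE.
0xDB47EE = 14370798.

14370798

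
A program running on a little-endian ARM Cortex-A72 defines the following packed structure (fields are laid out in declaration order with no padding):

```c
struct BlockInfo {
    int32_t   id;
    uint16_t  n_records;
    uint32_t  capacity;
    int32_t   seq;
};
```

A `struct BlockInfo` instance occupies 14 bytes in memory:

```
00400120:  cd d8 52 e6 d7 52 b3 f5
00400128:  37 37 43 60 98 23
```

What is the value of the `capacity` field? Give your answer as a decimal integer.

926414259

`capacity` follows `id` (4 B), `n_records` (2 B), so it starts at offset 4 + 2 = 6 and occupies 4 bytes.
Bytes at offsets 6..9: B3 F5 37 37.
Little-endian stores the least-significant byte at the lowest address.
Reassemble most-significant byte first: 37 37 F5 B3 → 0x3737F5B3.
0x3737F5B3 = 926414259.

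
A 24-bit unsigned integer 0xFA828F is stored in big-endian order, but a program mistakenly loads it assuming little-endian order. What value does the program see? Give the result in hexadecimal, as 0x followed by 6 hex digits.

Stored big-endian, the bytes at ascending addresses are FA 82 8F.
Read back as little-endian, the first byte is least significant, giving 0x8F82FA.

0x8F82FA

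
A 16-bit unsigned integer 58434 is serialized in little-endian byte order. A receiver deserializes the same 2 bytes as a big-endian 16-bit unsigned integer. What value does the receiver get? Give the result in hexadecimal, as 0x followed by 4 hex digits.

58434 in 16-bit hexadecimal is 0xE442.
Stored little-endian, the bytes at ascending addresses are 42 E4.
Read back as big-endian, the last byte is least significant, giving 0x42E4.

0x42E4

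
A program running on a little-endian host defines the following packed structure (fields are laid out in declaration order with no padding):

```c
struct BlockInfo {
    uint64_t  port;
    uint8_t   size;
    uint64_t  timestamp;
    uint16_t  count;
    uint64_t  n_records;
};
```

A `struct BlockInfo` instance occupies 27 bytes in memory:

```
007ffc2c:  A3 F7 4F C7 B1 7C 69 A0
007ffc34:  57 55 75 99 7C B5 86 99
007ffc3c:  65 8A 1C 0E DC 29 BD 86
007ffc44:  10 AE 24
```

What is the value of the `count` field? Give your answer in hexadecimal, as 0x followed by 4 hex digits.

`count` follows `port` (8 B), `size` (1 B), `timestamp` (8 B), so it starts at offset 8 + 1 + 8 = 17 and occupies 2 bytes.
Bytes at offsets 17..18: 8A 1C.
Little-endian stores the least-significant byte at the lowest address.
Reassemble most-significant byte first: 1C 8A → 0x1C8A.

0x1C8A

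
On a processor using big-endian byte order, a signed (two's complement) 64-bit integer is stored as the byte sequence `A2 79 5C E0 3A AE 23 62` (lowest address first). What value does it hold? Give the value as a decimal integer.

In big-endian order the high byte comes first in memory.
The bytes are already most-significant first: 0xA2795CE03AAE2362.
Top bit is set, so as a signed 64-bit value this is 0xA2795CE03AAE2362 − 2^64 = -6739253249256316062.

-6739253249256316062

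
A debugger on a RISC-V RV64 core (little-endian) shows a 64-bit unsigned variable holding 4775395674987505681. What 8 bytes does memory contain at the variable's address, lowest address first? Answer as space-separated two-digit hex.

11 28 91 B5 10 9D 45 42

4775395674987505681 in hexadecimal, padded to 64 bits, is 0x42459D10B5912811.
Split into bytes (most-significant first): 42 45 9D 10 B5 91 28 11.
Little-endian: lowest address holds the least-significant byte.
So at ascending addresses the bytes are 11 28 91 B5 10 9D 45 42.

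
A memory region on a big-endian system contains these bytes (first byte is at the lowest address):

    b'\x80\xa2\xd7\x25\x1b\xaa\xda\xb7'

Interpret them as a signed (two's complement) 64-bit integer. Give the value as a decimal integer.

-9177536536249705801

In big-endian order the high byte comes first in memory.
The bytes are already most-significant first: 0x80A2D7251BAADAB7.
Top bit is set, so as a signed 64-bit value this is 0x80A2D7251BAADAB7 − 2^64 = -9177536536249705801.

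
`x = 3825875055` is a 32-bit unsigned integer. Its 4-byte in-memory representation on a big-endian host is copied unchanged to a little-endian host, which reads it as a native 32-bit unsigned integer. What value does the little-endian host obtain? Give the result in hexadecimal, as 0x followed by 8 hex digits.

3825875055 in 32-bit hexadecimal is 0xE40A386F.
Stored big-endian, the bytes at ascending addresses are E4 0A 38 6F.
Read back as little-endian, the first byte is least significant, giving 0x6F380AE4.

0x6F380AE4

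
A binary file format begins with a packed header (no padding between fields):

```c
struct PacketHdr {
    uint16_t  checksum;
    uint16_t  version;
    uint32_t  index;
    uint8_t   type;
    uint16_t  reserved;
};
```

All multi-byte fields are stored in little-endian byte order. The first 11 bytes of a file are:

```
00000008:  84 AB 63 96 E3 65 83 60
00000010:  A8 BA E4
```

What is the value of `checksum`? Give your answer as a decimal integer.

`checksum` is the first field, at byte offset 0, occupying 2 bytes.
Bytes at offsets 0..1: 84 AB.
Little-endian stores the least-significant byte at the lowest address.
Reassemble most-significant byte first: AB 84 → 0xAB84.
0xAB84 = 43908.

43908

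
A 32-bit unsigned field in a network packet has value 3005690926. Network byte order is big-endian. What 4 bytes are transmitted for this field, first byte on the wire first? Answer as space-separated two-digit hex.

B3 27 34 2E

3005690926 in hexadecimal, padded to 32 bits, is 0xB327342E.
Split into bytes (most-significant first): B3 27 34 2E.
Big-endian stores the most-significant byte at the lowest address.
So the memory order matches the most-significant-first order: B3 27 34 2E.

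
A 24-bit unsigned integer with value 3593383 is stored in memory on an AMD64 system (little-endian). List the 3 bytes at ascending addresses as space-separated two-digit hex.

3593383 in hexadecimal, padded to 24 bits, is 0x36D4A7.
Split into bytes (most-significant first): 36 D4 A7.
In little-endian order the low byte comes first in memory.
So at ascending addresses the bytes are A7 D4 36.

A7 D4 36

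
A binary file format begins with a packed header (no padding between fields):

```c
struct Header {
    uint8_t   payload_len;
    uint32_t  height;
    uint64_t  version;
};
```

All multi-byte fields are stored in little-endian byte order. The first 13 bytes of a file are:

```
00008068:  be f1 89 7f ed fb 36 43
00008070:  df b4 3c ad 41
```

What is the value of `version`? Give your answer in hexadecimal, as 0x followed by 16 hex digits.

0x41AD3CB4DF4336FB

`version` follows `payload_len` (1 B), `height` (4 B), so it starts at offset 1 + 4 = 5 and occupies 8 bytes.
Bytes at offsets 5..12: FB 36 43 DF B4 3C AD 41.
In little-endian order the low byte comes first in memory.
Reassemble most-significant byte first: 41 AD 3C B4 DF 43 36 FB → 0x41AD3CB4DF4336FB.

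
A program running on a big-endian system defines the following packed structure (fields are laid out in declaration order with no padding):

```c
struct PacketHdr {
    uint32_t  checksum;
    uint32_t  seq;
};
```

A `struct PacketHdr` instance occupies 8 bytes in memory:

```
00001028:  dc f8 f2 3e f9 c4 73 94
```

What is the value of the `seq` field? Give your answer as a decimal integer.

4190401428

`seq` follows `checksum` (4 bytes), so it starts at byte offset 4 and occupies 4 bytes.
Bytes at offsets 4..7: F9 C4 73 94.
In big-endian order the high byte comes first in memory.
The bytes are already most-significant first: 0xF9C47394.
0xF9C47394 = 4190401428.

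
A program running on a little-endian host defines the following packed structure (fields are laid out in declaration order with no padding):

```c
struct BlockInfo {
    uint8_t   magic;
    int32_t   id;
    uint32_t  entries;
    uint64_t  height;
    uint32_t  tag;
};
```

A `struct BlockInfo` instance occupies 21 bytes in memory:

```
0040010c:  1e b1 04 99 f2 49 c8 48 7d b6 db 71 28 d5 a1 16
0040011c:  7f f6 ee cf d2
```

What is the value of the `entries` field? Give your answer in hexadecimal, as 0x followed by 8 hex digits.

`entries` follows `magic` (1 B), `id` (4 B), so it starts at offset 1 + 4 = 5 and occupies 4 bytes.
Bytes at offsets 5..8: 49 C8 48 7D.
Little-endian: lowest address holds the least-significant byte.
Reassemble most-significant byte first: 7D 48 C8 49 → 0x7D48C849.

0x7D48C849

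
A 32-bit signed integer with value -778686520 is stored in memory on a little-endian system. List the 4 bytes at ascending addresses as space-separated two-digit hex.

C8 2F 96 D1

Two's complement of -778686520 in 32 bits: 778686520 = 0x2E69D038; invert → 0xD1962FC7; add 1 → 0xD1962FC8.
Split into bytes (most-significant first): D1 96 2F C8.
Little-endian: lowest address holds the least-significant byte.
So at ascending addresses the bytes are C8 2F 96 D1.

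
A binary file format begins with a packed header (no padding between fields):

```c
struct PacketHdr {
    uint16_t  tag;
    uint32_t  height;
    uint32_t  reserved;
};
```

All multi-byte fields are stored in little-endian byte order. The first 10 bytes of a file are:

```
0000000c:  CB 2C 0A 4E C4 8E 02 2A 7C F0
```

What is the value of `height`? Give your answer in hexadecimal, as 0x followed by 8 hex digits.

0x8EC44E0A

`height` follows `tag` (2 bytes), so it starts at byte offset 2 and occupies 4 bytes.
Bytes at offsets 2..5: 0A 4E C4 8E.
Little-endian: lowest address holds the least-significant byte.
Reassemble most-significant byte first: 8E C4 4E 0A → 0x8EC44E0A.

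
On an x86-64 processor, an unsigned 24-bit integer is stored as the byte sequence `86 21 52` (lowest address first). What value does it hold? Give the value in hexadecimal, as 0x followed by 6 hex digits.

0x522186

Little-endian stores the least-significant byte at the lowest address.
Reassemble most-significant byte first: 52 21 86 → 0x522186.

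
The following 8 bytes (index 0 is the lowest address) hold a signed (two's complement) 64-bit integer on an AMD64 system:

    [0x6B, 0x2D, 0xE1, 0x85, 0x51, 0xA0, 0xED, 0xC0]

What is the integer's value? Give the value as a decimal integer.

Little-endian: lowest address holds the least-significant byte.
Reassemble most-significant byte first: C0 ED A0 51 85 E1 2D 6B → 0xC0EDA05185E12D6B.
Top bit is set, so as a signed 64-bit value this is 0xC0EDA05185E12D6B − 2^64 = -4544800176948040341.

-4544800176948040341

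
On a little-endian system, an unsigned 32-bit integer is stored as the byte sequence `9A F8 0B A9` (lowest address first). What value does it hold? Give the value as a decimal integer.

2836134042

Little-endian: lowest address holds the least-significant byte.
Reassemble most-significant byte first: A9 0B F8 9A → 0xA90BF89A.
0xA90BF89A = 2836134042.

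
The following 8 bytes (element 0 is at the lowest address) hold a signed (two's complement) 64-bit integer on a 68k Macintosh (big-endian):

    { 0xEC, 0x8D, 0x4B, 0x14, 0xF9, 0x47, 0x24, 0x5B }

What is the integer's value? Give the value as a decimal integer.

Big-endian: lowest address holds the most-significant byte.
The bytes are already most-significant first: 0xEC8D4B14F947245B.
Top bit is set, so as a signed 64-bit value this is 0xEC8D4B14F947245B − 2^64 = -1401381355588737957.

-1401381355588737957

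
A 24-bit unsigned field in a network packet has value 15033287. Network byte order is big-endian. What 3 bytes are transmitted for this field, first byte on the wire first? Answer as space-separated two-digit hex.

15033287 in hexadecimal, padded to 24 bits, is 0xE563C7.
Split into bytes (most-significant first): E5 63 C7.
Big-endian stores the most-significant byte at the lowest address.
So the memory order matches the most-significant-first order: E5 63 C7.

E5 63 C7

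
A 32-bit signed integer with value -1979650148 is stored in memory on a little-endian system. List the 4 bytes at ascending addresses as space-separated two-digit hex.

9C EF 00 8A

Two's complement of -1979650148 in 32 bits: 1979650148 = 0x75FF1064; invert → 0x8A00EF9B; add 1 → 0x8A00EF9C.
Split into bytes (most-significant first): 8A 00 EF 9C.
Little-endian stores the least-significant byte at the lowest address.
So at ascending addresses the bytes are 9C EF 00 8A.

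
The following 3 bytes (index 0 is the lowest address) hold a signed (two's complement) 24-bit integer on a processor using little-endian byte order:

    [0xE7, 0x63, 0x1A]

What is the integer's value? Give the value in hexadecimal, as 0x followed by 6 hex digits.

In little-endian order the low byte comes first in memory.
Reassemble most-significant byte first: 1A 63 E7 → 0x1A63E7.

0x1A63E7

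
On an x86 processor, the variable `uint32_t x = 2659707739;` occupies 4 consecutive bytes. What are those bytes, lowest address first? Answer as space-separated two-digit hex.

2659707739 in hexadecimal, padded to 32 bits, is 0x9E87EB5B.
Split into bytes (most-significant first): 9E 87 EB 5B.
In little-endian order the low byte comes first in memory.
So at ascending addresses the bytes are 5B EB 87 9E.

5B EB 87 9E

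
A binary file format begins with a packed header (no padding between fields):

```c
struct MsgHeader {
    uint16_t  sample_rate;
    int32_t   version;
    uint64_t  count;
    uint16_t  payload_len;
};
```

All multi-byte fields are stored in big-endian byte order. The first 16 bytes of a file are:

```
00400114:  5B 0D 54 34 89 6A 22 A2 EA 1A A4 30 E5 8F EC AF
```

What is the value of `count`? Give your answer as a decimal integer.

2495814543661393295

`count` follows `sample_rate` (2 B), `version` (4 B), so it starts at offset 2 + 4 = 6 and occupies 8 bytes.
Bytes at offsets 6..13: 22 A2 EA 1A A4 30 E5 8F.
Big-endian: lowest address holds the most-significant byte.
The bytes are already most-significant first: 0x22A2EA1AA430E58F.
0x22A2EA1AA430E58F = 2495814543661393295.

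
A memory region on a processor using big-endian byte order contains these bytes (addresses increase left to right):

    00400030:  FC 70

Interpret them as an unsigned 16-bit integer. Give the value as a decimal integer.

Big-endian stores the most-significant byte at the lowest address.
The bytes are already most-significant first: 0xFC70.
0xFC70 = 64624.

64624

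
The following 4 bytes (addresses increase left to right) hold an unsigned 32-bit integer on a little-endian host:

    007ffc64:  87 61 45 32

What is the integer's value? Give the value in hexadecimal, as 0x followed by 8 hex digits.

In little-endian order the low byte comes first in memory.
Reassemble most-significant byte first: 32 45 61 87 → 0x32456187.

0x32456187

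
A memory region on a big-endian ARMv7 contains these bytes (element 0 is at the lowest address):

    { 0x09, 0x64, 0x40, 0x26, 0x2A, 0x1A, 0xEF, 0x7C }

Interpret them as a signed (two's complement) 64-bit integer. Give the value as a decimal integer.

Big-endian stores the most-significant byte at the lowest address.
The bytes are already most-significant first: 0x096440262A1AEF7C.
0x096440262A1AEF7C = 676736376671760252.

676736376671760252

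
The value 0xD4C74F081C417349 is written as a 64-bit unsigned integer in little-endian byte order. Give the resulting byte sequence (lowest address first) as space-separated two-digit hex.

Split into bytes (most-significant first): D4 C7 4F 08 1C 41 73 49.
Little-endian stores the least-significant byte at the lowest address.
So at ascending addresses the bytes are 49 73 41 1C 08 4F C7 D4.

49 73 41 1C 08 4F C7 D4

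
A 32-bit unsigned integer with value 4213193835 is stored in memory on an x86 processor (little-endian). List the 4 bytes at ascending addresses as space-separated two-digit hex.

4213193835 in hexadecimal, padded to 32 bits, is 0xFB203C6B.
Split into bytes (most-significant first): FB 20 3C 6B.
Little-endian stores the least-significant byte at the lowest address.
So at ascending addresses the bytes are 6B 3C 20 FB.

6B 3C 20 FB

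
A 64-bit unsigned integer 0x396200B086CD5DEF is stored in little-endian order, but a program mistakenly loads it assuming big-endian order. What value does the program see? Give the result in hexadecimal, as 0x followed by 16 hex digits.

Stored little-endian, the bytes at ascending addresses are EF 5D CD 86 B0 00 62 39.
Read back as big-endian, the last byte is least significant, giving 0xEF5DCD86B0006239.

0xEF5DCD86B0006239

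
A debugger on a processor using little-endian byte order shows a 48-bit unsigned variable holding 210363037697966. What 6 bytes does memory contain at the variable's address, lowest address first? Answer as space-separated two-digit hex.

210363037697966 in hexadecimal, padded to 48 bits, is 0xBF52F622C7AE.
Split into bytes (most-significant first): BF 52 F6 22 C7 AE.
Little-endian stores the least-significant byte at the lowest address.
So at ascending addresses the bytes are AE C7 22 F6 52 BF.

AE C7 22 F6 52 BF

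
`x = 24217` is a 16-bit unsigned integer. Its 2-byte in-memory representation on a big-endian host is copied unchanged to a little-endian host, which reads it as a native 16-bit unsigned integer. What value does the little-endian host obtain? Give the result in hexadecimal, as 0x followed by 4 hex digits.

0x995E

24217 in 16-bit hexadecimal is 0x5E99.
Stored big-endian, the bytes at ascending addresses are 5E 99.
Read back as little-endian, the first byte is least significant, giving 0x995E.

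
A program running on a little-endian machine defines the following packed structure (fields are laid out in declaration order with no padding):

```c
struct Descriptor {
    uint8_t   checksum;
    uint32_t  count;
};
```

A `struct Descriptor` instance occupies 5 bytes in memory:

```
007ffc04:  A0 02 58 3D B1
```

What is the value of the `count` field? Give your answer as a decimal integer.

`count` follows `checksum` (1 byte), so it starts at byte offset 1 and occupies 4 bytes.
Bytes at offsets 1..4: 02 58 3D B1.
Little-endian stores the least-significant byte at the lowest address.
Reassemble most-significant byte first: B1 3D 58 02 → 0xB13D5802.
0xB13D5802 = 2973587458.

2973587458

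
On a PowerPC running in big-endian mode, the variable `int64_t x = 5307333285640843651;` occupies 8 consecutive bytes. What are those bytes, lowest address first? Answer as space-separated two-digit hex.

5307333285640843651 in hexadecimal, padded to 64 bits, is 0x49A76F80FB3AB183.
Split into bytes (most-significant first): 49 A7 6F 80 FB 3A B1 83.
Big-endian stores the most-significant byte at the lowest address.
So the memory order matches the most-significant-first order: 49 A7 6F 80 FB 3A B1 83.

49 A7 6F 80 FB 3A B1 83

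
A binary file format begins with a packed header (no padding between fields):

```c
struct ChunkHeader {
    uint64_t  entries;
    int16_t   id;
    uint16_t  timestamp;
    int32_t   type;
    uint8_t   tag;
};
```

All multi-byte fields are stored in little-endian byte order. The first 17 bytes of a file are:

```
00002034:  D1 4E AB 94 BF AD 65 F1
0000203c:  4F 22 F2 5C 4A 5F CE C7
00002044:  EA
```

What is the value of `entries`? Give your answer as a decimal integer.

`entries` is the first field, at byte offset 0, occupying 8 bytes.
Bytes at offsets 0..7: D1 4E AB 94 BF AD 65 F1.
In little-endian order the low byte comes first in memory.
Reassemble most-significant byte first: F1 65 AD BF 94 AB 4E D1 → 0xF165ADBF94AB4ED1.
0xF165ADBF94AB4ED1 = 17394500174133022417.

17394500174133022417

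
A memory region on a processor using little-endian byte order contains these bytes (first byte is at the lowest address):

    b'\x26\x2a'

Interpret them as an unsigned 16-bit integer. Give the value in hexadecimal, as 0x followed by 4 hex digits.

Little-endian stores the least-significant byte at the lowest address.
Reassemble most-significant byte first: 2A 26 → 0x2A26.

0x2A26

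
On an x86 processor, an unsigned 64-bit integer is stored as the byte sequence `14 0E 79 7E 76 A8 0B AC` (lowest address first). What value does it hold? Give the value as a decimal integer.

12397187626148892180

In little-endian order the low byte comes first in memory.
Reassemble most-significant byte first: AC 0B A8 76 7E 79 0E 14 → 0xAC0BA8767E790E14.
0xAC0BA8767E790E14 = 12397187626148892180.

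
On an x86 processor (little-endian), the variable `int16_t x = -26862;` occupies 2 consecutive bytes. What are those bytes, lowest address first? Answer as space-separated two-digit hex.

Two's complement of -26862 in 16 bits: 26862 = 0x68EE; invert → 0x9711; add 1 → 0x9712.
Split into bytes (most-significant first): 97 12.
Little-endian: lowest address holds the least-significant byte.
So at ascending addresses the bytes are 12 97.

12 97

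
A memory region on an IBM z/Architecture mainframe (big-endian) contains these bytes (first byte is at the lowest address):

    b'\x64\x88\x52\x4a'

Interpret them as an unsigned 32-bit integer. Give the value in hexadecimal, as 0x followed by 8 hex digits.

Big-endian: lowest address holds the most-significant byte.
The bytes are already most-significant first: 0x6488524A.

0x6488524A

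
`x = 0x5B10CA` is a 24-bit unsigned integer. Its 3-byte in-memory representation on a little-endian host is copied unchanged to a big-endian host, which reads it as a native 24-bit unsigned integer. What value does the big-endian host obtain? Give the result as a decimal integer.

13242459

Stored little-endian, the bytes at ascending addresses are CA 10 5B.
Read back as big-endian, the last byte is least significant, giving 0xCA105B.
0xCA105B = 13242459.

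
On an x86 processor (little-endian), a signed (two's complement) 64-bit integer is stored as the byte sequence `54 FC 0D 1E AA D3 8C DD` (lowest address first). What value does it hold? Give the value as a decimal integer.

Little-endian: lowest address holds the least-significant byte.
Reassemble most-significant byte first: DD 8C D3 AA 1E 0D FC 54 → 0xDD8CD3AA1E0DFC54.
Top bit is set, so as a signed 64-bit value this is 0xDD8CD3AA1E0DFC54 − 2^64 = -2482376566985851820.

-2482376566985851820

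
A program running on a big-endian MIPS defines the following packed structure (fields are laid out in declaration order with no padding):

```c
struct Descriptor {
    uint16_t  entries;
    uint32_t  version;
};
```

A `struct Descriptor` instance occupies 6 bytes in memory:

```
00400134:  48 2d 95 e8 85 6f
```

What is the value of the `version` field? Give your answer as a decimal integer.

`version` follows `entries` (2 bytes), so it starts at byte offset 2 and occupies 4 bytes.
Bytes at offsets 2..5: 95 E8 85 6F.
Big-endian stores the most-significant byte at the lowest address.
The bytes are already most-significant first: 0x95E8856F.
0x95E8856F = 2515043695.

2515043695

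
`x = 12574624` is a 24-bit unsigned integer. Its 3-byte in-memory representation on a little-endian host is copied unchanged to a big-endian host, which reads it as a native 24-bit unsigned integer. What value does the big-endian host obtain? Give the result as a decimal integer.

12574624 in 24-bit hexadecimal is 0xBFDFA0.
Stored little-endian, the bytes at ascending addresses are A0 DF BF.
Read back as big-endian, the last byte is least significant, giving 0xA0DFBF.
0xA0DFBF = 10543039.

10543039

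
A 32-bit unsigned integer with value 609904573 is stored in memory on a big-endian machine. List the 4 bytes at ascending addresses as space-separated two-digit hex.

24 5A 67 BD

609904573 in hexadecimal, padded to 32 bits, is 0x245A67BD.
Split into bytes (most-significant first): 24 5A 67 BD.
Big-endian: lowest address holds the most-significant byte.
So the memory order matches the most-significant-first order: 24 5A 67 BD.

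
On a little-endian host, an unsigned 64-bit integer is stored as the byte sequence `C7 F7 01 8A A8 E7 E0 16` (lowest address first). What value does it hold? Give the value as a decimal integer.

1648572174673508295

In little-endian order the low byte comes first in memory.
Reassemble most-significant byte first: 16 E0 E7 A8 8A 01 F7 C7 → 0x16E0E7A88A01F7C7.
0x16E0E7A88A01F7C7 = 1648572174673508295.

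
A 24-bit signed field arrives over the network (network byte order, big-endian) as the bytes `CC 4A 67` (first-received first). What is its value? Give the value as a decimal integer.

In big-endian order the high byte comes first in memory.
The bytes are already most-significant first: 0xCC4A67.
Top bit is set, so as a signed 24-bit value this is 0xCC4A67 − 2^24 = -3388825.

-3388825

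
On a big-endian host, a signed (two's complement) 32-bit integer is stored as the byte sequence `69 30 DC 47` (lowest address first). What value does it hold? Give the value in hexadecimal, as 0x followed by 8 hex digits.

0x6930DC47

In big-endian order the high byte comes first in memory.
The bytes are already most-significant first: 0x6930DC47.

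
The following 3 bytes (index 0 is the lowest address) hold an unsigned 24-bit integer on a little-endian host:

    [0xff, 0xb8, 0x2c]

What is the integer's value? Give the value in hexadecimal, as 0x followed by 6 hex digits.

Little-endian stores the least-significant byte at the lowest address.
Reassemble most-significant byte first: 2C B8 FF → 0x2CB8FF.

0x2CB8FF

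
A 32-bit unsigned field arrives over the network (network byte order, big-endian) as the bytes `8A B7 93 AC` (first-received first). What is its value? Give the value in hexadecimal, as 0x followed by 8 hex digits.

0x8AB793AC

Big-endian stores the most-significant byte at the lowest address.
The bytes are already most-significant first: 0x8AB793AC.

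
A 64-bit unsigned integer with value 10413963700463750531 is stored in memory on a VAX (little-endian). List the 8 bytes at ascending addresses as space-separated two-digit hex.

83 4D F4 5D CF D4 85 90

10413963700463750531 in hexadecimal, padded to 64 bits, is 0x9085D4CF5DF44D83.
Split into bytes (most-significant first): 90 85 D4 CF 5D F4 4D 83.
In little-endian order the low byte comes first in memory.
So at ascending addresses the bytes are 83 4D F4 5D CF D4 85 90.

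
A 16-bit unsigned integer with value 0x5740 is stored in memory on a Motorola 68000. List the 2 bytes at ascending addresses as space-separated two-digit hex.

57 40

Split into bytes (most-significant first): 57 40.
Big-endian: lowest address holds the most-significant byte.
So the memory order matches the most-significant-first order: 57 40.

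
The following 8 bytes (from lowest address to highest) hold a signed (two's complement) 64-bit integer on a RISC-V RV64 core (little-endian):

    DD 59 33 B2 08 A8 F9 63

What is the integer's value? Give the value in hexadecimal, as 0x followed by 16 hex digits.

0x63F9A808B23359DD

Little-endian stores the least-significant byte at the lowest address.
Reassemble most-significant byte first: 63 F9 A8 08 B2 33 59 DD → 0x63F9A808B23359DD.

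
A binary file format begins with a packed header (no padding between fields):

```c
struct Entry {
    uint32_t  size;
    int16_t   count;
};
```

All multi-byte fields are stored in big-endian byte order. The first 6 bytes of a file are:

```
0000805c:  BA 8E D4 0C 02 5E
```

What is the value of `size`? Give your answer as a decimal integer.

`size` is the first field, at byte offset 0, occupying 4 bytes.
Bytes at offsets 0..3: BA 8E D4 0C.
Big-endian stores the most-significant byte at the lowest address.
The bytes are already most-significant first: 0xBA8ED40C.
0xBA8ED40C = 3129922572.

3129922572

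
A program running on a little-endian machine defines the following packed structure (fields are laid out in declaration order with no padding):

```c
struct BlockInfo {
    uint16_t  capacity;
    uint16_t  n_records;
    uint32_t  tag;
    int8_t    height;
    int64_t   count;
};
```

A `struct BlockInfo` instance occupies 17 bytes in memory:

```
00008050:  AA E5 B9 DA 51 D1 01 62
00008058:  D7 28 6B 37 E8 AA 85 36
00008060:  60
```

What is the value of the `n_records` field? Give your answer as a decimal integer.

`n_records` follows `capacity` (2 bytes), so it starts at byte offset 2 and occupies 2 bytes.
Bytes at offsets 2..3: B9 DA.
Little-endian stores the least-significant byte at the lowest address.
Reassemble most-significant byte first: DA B9 → 0xDAB9.
0xDAB9 = 55993.

55993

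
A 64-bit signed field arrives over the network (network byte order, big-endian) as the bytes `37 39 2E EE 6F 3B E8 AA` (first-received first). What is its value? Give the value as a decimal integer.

3979263347361835178

Big-endian stores the most-significant byte at the lowest address.
The bytes are already most-significant first: 0x37392EEE6F3BE8AA.
0x37392EEE6F3BE8AA = 3979263347361835178.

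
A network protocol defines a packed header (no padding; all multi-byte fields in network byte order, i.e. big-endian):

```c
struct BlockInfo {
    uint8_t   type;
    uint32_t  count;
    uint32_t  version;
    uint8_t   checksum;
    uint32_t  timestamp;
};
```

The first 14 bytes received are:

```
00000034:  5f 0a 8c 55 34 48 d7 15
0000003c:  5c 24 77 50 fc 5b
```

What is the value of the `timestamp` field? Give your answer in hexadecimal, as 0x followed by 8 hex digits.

`timestamp` follows `type` (1 B), `count` (4 B), `version` (4 B), `checksum` (1 B), so it starts at offset 1 + 4 + 4 + 1 = 10 and occupies 4 bytes.
Bytes at offsets 10..13: 77 50 FC 5B.
Big-endian stores the most-significant byte at the lowest address.
The bytes are already most-significant first: 0x7750FC5B.

0x7750FC5B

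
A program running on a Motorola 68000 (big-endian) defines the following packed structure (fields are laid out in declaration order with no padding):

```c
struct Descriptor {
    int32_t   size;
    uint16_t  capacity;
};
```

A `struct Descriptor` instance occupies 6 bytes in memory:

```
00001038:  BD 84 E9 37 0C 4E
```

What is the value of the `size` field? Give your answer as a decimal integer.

`size` is the first field, at byte offset 0, occupying 4 bytes.
Bytes at offsets 0..3: BD 84 E9 37.
Big-endian stores the most-significant byte at the lowest address.
The bytes are already most-significant first: 0xBD84E937.
Top bit is set, so as a signed 32-bit value this is 0xBD84E937 − 2^32 = -1115363017.

-1115363017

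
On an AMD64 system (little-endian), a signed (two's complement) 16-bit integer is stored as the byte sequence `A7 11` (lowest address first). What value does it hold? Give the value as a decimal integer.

Little-endian stores the least-significant byte at the lowest address.
Reassemble most-significant byte first: 11 A7 → 0x11A7.
0x11A7 = 4519.

4519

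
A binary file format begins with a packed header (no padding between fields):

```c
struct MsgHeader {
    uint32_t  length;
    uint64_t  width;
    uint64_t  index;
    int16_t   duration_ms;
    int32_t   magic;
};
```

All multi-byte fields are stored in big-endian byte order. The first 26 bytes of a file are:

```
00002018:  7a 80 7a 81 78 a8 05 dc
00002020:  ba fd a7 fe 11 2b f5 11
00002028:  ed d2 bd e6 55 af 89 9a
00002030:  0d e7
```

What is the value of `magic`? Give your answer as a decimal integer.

-1986392601

`magic` follows `length` (4 B), `width` (8 B), `index` (8 B), `duration_ms` (2 B), so it starts at offset 4 + 8 + 8 + 2 = 22 and occupies 4 bytes.
Bytes at offsets 22..25: 89 9A 0D E7.
Big-endian: lowest address holds the most-significant byte.
The bytes are already most-significant first: 0x899A0DE7.
Top bit is set, so as a signed 32-bit value this is 0x899A0DE7 − 2^32 = -1986392601.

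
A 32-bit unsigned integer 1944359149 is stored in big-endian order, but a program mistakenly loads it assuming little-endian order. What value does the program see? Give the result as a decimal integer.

3985695859

1944359149 in 32-bit hexadecimal is 0x73E490ED.
Stored big-endian, the bytes at ascending addresses are 73 E4 90 ED.
Read back as little-endian, the first byte is least significant, giving 0xED90E473.
0xED90E473 = 3985695859.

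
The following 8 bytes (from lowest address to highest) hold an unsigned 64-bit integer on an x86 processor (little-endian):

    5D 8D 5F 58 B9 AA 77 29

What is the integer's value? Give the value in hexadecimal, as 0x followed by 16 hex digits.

0x2977AAB9585F8D5D

Little-endian stores the least-significant byte at the lowest address.
Reassemble most-significant byte first: 29 77 AA B9 58 5F 8D 5D → 0x2977AAB9585F8D5D.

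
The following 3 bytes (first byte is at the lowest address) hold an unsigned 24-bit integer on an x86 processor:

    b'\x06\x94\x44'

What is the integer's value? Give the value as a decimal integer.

4494342

Little-endian: lowest address holds the least-significant byte.
Reassemble most-significant byte first: 44 94 06 → 0x449406.
0x449406 = 4494342.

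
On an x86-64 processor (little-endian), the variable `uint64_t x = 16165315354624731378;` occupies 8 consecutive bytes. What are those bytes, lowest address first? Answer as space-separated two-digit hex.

F2 28 93 E2 AA BC 56 E0

16165315354624731378 in hexadecimal, padded to 64 bits, is 0xE056BCAAE29328F2.
Split into bytes (most-significant first): E0 56 BC AA E2 93 28 F2.
In little-endian order the low byte comes first in memory.
So at ascending addresses the bytes are F2 28 93 E2 AA BC 56 E0.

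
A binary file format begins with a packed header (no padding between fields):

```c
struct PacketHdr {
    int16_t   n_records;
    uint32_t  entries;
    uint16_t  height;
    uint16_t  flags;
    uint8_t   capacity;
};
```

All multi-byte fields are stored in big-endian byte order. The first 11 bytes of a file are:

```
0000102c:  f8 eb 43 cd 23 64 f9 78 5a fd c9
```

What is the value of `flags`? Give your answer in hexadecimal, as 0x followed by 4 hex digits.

0x5AFD

`flags` follows `n_records` (2 B), `entries` (4 B), `height` (2 B), so it starts at offset 2 + 4 + 2 = 8 and occupies 2 bytes.
Bytes at offsets 8..9: 5A FD.
In big-endian order the high byte comes first in memory.
The bytes are already most-significant first: 0x5AFD.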